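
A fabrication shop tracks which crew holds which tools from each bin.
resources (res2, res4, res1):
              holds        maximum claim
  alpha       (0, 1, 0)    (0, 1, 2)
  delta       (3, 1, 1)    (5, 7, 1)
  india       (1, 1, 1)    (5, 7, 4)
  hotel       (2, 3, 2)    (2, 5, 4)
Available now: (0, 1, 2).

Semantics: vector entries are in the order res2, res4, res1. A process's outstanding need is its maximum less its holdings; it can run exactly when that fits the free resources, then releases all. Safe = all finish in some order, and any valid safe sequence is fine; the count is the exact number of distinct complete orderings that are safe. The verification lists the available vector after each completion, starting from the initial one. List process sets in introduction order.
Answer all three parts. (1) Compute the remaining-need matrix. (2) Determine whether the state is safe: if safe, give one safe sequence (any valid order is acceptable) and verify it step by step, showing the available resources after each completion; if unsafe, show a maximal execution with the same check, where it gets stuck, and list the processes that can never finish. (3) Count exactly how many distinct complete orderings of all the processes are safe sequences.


(1) Remaining need (order res2, res4, res1):
  alpha: (0, 0, 2)
  delta: (2, 6, 0)
  india: (4, 6, 3)
  hotel: (0, 2, 2)
(2) The state is UNSAFE.
Key observation: res4 is the bottleneck — with alpha, hotel done the pool holds (2, 5, 4), short of every remaining need.
Going as far as possible: alpha, hotel; after that, nothing fits. Step-by-step check:
  pool = (0, 1, 2)
  run alpha (needs (0, 0, 2), free (0, 1, 2)); after release of (0, 1, 0) the pool is (0, 2, 2)
  run hotel (needs (0, 2, 2), free (0, 2, 2)); after release of (2, 3, 2) the pool is (2, 5, 4)
  delta still needs (2, 6, 0) but only (2, 5, 4) is free — short on res4
  india still needs (4, 6, 3) but only (2, 5, 4) is free — short on res2 and res4
Permanently blocked: delta and india.
(3) Precisely 0 of the possible complete orderings are safe sequences.


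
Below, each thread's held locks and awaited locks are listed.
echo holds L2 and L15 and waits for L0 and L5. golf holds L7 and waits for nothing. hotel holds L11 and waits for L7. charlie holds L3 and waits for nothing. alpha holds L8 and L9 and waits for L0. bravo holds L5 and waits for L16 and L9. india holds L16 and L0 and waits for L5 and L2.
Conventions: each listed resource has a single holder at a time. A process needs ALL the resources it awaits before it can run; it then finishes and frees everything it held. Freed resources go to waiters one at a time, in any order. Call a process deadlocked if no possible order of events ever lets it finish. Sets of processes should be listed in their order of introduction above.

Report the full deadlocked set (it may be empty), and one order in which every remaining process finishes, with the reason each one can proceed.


Deadlocked: echo, alpha, bravo and india.
Key observation: the loop echo -> bravo -> alpha -> india -> echo blocks itself forever; no other process is dragged down with it.
A valid finishing order for the others: golf, charlie, hotel.
Verifying each step:
  golf: no waits; runs immediately, freeing L7
  charlie: no waits; runs immediately, freeing L3
  hotel waits on L7 — all released -> runs and releases L11


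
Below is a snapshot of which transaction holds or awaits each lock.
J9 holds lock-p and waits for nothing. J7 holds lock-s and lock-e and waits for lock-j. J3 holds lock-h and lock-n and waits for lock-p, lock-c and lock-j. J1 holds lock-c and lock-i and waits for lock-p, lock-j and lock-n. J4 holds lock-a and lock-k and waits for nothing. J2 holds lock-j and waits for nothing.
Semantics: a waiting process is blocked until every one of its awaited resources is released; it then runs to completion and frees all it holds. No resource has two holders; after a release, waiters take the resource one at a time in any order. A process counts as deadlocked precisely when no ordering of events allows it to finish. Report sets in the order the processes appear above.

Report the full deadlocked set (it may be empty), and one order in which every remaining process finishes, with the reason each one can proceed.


The deadlocked set is J3 and J1.
Key observation: the knot is the closed ring of waits J3 -> J1 -> J3; no other process is dragged down with it.
A valid finishing order for the others: J4, J9, J2, J7.
Walking it through:
  J4: no waits; runs immediately, freeing lock-a and lock-k
  J9: no waits; runs immediately, freeing lock-p
  J2: no waits; runs immediately, freeing lock-j
  run J7 (all its waits — lock-j — are resolved); releases lock-s and lock-e


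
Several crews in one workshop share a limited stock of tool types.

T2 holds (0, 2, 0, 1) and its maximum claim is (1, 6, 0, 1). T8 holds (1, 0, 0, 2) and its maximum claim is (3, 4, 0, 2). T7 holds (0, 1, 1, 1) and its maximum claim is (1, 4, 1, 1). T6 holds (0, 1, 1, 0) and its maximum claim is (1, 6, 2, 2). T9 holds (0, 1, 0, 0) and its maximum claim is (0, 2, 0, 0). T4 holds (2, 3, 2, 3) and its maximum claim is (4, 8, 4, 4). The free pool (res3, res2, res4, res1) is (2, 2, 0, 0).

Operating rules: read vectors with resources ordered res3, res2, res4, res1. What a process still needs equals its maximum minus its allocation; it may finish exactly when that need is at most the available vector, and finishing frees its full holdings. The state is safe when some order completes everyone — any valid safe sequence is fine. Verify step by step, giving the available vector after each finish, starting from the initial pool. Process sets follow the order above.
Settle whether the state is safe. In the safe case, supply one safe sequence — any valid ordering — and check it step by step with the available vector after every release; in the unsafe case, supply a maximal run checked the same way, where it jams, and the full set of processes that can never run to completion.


The state is SAFE; one workable sequence: T9, T7, T2, T6, T8, T4.
Key observation: T7 is the earliest step where a requested resource binds exactly: need (1, 3, 0, 0), pool (2, 3, 0, 0) at its turn.
Verifying each step:
  pool = (2, 2, 0, 0)
  T9 needs (0, 1, 0, 0) <= (2, 2, 0, 0) -> finishes; pool += (0, 1, 0, 0) = (2, 3, 0, 0)
  T7 needs (1, 3, 0, 0) <= (2, 3, 0, 0) -> finishes; pool += (0, 1, 1, 1) = (2, 4, 1, 1)
  T2 needs (1, 4, 0, 0) <= (2, 4, 1, 1) -> finishes; pool += (0, 2, 0, 1) = (2, 6, 1, 2)
  T6 needs (1, 5, 1, 2) <= (2, 6, 1, 2) -> finishes; pool += (0, 1, 1, 0) = (2, 7, 2, 2)
  T8 needs (2, 4, 0, 0) <= (2, 7, 2, 2) -> finishes; pool += (1, 0, 0, 2) = (3, 7, 2, 4)
  T4 needs (2, 5, 2, 1) <= (3, 7, 2, 4) -> finishes; pool += (2, 3, 2, 3) = (5, 10, 4, 7)


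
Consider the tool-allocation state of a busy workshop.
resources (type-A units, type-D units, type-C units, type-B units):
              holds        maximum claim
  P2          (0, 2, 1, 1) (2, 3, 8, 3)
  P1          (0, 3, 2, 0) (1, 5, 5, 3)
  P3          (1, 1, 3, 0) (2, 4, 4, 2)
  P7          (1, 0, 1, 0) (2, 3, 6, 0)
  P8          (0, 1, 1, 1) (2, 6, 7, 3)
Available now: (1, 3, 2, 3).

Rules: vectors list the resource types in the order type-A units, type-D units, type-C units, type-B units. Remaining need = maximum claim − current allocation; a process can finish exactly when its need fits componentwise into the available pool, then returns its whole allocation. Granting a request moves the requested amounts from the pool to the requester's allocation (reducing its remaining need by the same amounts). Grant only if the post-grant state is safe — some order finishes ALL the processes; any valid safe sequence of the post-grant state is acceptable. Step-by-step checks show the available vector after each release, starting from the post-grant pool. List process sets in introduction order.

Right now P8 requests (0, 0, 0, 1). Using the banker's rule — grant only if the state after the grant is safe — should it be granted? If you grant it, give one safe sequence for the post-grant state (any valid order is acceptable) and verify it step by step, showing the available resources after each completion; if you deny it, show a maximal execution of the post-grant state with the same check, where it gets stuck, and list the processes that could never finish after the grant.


DENY. Granting would leave the state unsafe.
Key observation: after P3, P7 the pool peaks at (3, 4, 6, 2), and each blocked process is short somewhere: P2 on type-C units; P1 on type-B units; P8 on type-D units.
Pretend the grant happened; the run P3, P7 goes as far as possible. Walking it through:
  pool = (1, 3, 2, 2)
  run P3 (needs (1, 3, 1, 2), free (1, 3, 2, 2)); after release of (1, 1, 3, 0) the pool is (2, 4, 5, 2)
  run P7 (needs (1, 3, 5, 0), free (2, 4, 5, 2)); after release of (1, 0, 1, 0) the pool is (3, 4, 6, 2)
  P2 cannot run: need (2, 1, 7, 2) vs free (3, 4, 6, 2) (insufficient type-C units)
  P1 cannot run: need (1, 2, 3, 3) vs free (3, 4, 6, 2) (insufficient type-B units)
  P8 cannot run: need (2, 5, 6, 1) vs free (3, 4, 6, 2) (insufficient type-D units)
Processes that could never finish after the grant: P2, P1 and P8.


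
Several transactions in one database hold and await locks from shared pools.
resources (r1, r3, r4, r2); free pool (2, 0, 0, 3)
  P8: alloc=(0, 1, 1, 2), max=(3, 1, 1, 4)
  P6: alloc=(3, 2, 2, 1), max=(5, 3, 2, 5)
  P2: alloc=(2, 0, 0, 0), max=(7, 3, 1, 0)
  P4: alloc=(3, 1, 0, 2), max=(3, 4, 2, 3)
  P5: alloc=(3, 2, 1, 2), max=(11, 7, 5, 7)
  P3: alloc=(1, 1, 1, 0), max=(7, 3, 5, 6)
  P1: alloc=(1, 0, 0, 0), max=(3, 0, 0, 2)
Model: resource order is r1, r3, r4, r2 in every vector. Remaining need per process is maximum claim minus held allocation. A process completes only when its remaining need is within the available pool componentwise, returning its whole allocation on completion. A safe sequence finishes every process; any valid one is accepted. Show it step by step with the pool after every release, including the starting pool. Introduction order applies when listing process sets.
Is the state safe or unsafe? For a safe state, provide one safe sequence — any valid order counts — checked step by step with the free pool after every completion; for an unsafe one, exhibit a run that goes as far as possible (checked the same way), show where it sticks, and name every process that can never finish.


The state is UNSAFE.
Key observation: even finishing P1, P8, P6, P2, P4 leaves just (11, 4, 3, 8) free — too little r4 for any of the remaining processes.
Going as far as possible: P1, P8, P6, P2, P4; after that, nothing fits. Check, step by step:
  pool = (2, 0, 0, 3)
  P1: need (2, 0, 0, 2) fits (2, 0, 0, 3); releases (1, 0, 0, 0), pool now (3, 0, 0, 3)
  P8: need (3, 0, 0, 2) fits (3, 0, 0, 3); releases (0, 1, 1, 2), pool now (3, 1, 1, 5)
  P6: need (2, 1, 0, 4) fits (3, 1, 1, 5); releases (3, 2, 2, 1), pool now (6, 3, 3, 6)
  P2: need (5, 3, 1, 0) fits (6, 3, 3, 6); releases (2, 0, 0, 0), pool now (8, 3, 3, 6)
  P4: need (0, 3, 2, 1) fits (8, 3, 3, 6); releases (3, 1, 0, 2), pool now (11, 4, 3, 8)
  P5 still needs (8, 5, 4, 5) but only (11, 4, 3, 8) is free — short on r3 and r4
  P3 still needs (6, 2, 4, 6) but only (11, 4, 3, 8) is free — short on r4
Processes that can never finish: P5 and P3.


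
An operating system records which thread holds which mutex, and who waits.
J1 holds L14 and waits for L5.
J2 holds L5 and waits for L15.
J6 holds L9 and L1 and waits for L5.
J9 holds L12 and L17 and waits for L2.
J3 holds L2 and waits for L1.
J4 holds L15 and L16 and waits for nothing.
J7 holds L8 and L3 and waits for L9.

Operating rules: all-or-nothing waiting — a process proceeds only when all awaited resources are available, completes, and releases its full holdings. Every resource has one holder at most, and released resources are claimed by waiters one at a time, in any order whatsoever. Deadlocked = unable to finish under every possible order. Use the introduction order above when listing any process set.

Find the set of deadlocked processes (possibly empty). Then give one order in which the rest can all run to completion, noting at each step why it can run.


Nothing here is deadlocked.
Key observation: the wait graph is acyclic; completion cascades from the unblocked processes through everyone else.
One completion order for the rest: J4, J2, J1, J6, J3, J7, J9.
Check, step by step:
  J4 waits on nothing -> runs at once and releases L15 and L16
  J2: everything it awaited (L15) is free; runs, freeing L5
  J1: everything it awaited (L5) is free; runs, freeing L14
  J6: everything it awaited (L5) is free; runs, freeing L9 and L1
  J3: everything it awaited (L1) is free; runs, freeing L2
  J7: everything it awaited (L9) is free; runs, freeing L8 and L3
  J9: everything it awaited (L2) is free; runs, freeing L12 and L17


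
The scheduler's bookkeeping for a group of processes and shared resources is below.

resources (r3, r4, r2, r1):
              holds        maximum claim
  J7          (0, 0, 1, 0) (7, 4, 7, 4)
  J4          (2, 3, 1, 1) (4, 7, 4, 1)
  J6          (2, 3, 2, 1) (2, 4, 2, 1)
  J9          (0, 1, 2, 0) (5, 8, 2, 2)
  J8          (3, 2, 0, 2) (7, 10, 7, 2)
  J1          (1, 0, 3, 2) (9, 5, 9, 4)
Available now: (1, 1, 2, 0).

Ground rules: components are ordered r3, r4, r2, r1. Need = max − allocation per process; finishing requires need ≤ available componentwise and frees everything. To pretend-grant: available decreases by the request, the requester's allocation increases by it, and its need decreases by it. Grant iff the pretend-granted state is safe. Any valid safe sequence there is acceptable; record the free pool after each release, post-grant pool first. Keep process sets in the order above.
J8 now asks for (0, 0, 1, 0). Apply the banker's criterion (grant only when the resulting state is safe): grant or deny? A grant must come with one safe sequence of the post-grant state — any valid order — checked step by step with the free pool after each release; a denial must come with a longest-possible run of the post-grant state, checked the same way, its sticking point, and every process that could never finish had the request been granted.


GRANT. The post-grant state is safe; one safe sequence: J6, J4, J9, J8, J1, J7.
Key observation: the grant leaves (1, 1, 1, 0) free — enough for J6, whose release restarts the cascade.
Check on the post-grant state, step by step:
  pool = (1, 1, 1, 0)
  J6 needs (0, 1, 0, 0) <= (1, 1, 1, 0) -> finishes; pool += (2, 3, 2, 1) = (3, 4, 3, 1)
  J4 needs (2, 4, 3, 0) <= (3, 4, 3, 1) -> finishes; pool += (2, 3, 1, 1) = (5, 7, 4, 2)
  J9 needs (5, 7, 0, 2) <= (5, 7, 4, 2) -> finishes; pool += (0, 1, 2, 0) = (5, 8, 6, 2)
  J8 needs (4, 8, 6, 0) <= (5, 8, 6, 2) -> finishes; pool += (3, 2, 1, 2) = (8, 10, 7, 4)
  J1 needs (8, 5, 6, 2) <= (8, 10, 7, 4) -> finishes; pool += (1, 0, 3, 2) = (9, 10, 10, 6)
  J7 needs (7, 4, 6, 4) <= (9, 10, 10, 6) -> finishes; pool += (0, 0, 1, 0) = (9, 10, 11, 6)


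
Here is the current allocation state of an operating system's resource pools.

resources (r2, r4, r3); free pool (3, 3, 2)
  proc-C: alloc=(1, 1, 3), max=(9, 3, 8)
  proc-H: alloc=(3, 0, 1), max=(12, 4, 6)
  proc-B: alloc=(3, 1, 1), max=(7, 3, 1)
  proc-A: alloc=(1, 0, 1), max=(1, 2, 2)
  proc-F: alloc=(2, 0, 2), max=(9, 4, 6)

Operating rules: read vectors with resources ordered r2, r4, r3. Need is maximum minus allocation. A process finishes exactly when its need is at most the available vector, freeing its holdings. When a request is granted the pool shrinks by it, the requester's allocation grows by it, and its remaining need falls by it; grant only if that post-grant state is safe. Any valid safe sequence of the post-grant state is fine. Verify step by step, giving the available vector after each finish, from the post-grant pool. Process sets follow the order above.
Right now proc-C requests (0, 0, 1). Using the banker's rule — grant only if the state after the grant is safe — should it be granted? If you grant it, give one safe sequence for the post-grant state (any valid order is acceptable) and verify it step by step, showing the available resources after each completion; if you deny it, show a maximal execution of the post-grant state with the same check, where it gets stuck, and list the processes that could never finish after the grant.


DENY — the pretend-granted state is unsafe.
Key observation: the wall is r3: completing proc-A, proc-B brings the pool only to (7, 4, 3), and all the rest need more.
Pretend the grant happened; the run proc-A, proc-B goes as far as possible. Walking it through:
  pool = (3, 3, 1)
  run proc-A (needs (0, 2, 1), free (3, 3, 1)); after release of (1, 0, 1) the pool is (4, 3, 2)
  run proc-B (needs (4, 2, 0), free (4, 3, 2)); after release of (3, 1, 1) the pool is (7, 4, 3)
  blocked: proc-C wants (8, 2, 4), pool (7, 4, 3) — not enough r2 and r3
  blocked: proc-H wants (9, 4, 5), pool (7, 4, 3) — not enough r2 and r3
  blocked: proc-F wants (7, 4, 4), pool (7, 4, 3) — not enough r3
Processes that could never finish after the grant: proc-C, proc-H and proc-F.


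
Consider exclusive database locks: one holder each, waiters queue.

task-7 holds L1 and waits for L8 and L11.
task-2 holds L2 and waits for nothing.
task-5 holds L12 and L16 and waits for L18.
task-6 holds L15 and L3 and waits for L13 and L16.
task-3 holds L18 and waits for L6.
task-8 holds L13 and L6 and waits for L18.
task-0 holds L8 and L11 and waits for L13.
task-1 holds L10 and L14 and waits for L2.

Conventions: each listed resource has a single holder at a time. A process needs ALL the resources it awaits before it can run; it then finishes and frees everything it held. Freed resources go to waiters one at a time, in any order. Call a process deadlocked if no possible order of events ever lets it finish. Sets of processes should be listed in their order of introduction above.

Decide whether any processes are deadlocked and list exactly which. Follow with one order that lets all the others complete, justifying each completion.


Deadlocked: task-7, task-5, task-6, task-3, task-8 and task-0.
Key observation: the cycle task-8 -> task-3 -> task-8 can never break — each member waits on the next; task-7, task-5, task-6 and task-0 wait into the deadlock from upstream.
A valid finishing order for the others: task-2, task-1.
Verifying each step:
  task-2: no waits; runs immediately, freeing L2
  run task-1 (all its waits — L2 — are resolved); releases L10 and L14


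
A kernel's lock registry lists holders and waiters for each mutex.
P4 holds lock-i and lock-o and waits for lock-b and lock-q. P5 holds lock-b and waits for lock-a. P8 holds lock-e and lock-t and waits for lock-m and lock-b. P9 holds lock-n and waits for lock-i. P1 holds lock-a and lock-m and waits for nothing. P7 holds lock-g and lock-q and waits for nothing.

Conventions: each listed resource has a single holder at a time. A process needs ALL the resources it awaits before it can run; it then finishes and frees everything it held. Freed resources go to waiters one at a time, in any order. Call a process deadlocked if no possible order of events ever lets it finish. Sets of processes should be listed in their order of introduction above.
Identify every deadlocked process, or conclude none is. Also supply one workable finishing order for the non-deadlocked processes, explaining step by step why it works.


No process is deadlocked.
Key observation: every chain of waits terminates; starting from the processes that wait on nothing, all the rest unlock in turn.
The rest can finish in the order P1, P5, P8, P7, P4, P9.
Verifying each step:
  P1 waits on nothing -> runs at once and releases lock-a and lock-m
  run P5 (all its waits — lock-a — are resolved); releases lock-b
  run P8 (all its waits — lock-m and lock-b — are resolved); releases lock-e and lock-t
  P7 waits on nothing -> runs at once and releases lock-g and lock-q
  run P4 (all its waits — lock-b and lock-q — are resolved); releases lock-i and lock-o
  run P9 (all its waits — lock-i — are resolved); releases lock-n


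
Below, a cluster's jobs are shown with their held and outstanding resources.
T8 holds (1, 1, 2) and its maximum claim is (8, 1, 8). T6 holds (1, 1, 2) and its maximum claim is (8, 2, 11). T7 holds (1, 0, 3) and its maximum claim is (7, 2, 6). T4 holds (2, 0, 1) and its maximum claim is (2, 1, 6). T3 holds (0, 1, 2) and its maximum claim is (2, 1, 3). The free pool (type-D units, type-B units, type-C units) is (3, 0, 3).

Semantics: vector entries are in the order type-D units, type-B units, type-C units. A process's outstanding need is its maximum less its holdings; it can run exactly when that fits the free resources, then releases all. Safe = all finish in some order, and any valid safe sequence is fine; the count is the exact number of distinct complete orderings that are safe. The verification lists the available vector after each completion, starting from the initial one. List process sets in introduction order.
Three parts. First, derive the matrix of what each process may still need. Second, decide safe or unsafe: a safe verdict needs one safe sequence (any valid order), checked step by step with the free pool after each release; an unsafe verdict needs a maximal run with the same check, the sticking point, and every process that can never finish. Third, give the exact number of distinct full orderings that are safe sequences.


(1) Need matrix, components ordered type-D units, type-B units, type-C units:
  T8: (7, 0, 6)
  T6: (7, 1, 9)
  T7: (6, 2, 3)
  T4: (0, 1, 5)
  T3: (2, 0, 1)
(2) UNSAFE.
Key observation: no order helps: past T3, T4, the free pool tops out at (5, 1, 6), below what each blocked process needs in type-D units.
Going as far as possible: T3, T4; after that, nothing fits. Step-by-step check:
  pool = (3, 0, 3)
  T3: need (2, 0, 1) fits (3, 0, 3); releases (0, 1, 2), pool now (3, 1, 5)
  T4: need (0, 1, 5) fits (3, 1, 5); releases (2, 0, 1), pool now (5, 1, 6)
  T8 cannot run: need (7, 0, 6) vs free (5, 1, 6) (insufficient type-D units)
  T6 cannot run: need (7, 1, 9) vs free (5, 1, 6) (insufficient type-D units and type-C units)
  T7 cannot run: need (6, 2, 3) vs free (5, 1, 6) (insufficient type-D units and type-B units)
Never able to finish: T8, T6 and T7.
(3) Exactly 0 of the possible complete orderings are safe sequences.


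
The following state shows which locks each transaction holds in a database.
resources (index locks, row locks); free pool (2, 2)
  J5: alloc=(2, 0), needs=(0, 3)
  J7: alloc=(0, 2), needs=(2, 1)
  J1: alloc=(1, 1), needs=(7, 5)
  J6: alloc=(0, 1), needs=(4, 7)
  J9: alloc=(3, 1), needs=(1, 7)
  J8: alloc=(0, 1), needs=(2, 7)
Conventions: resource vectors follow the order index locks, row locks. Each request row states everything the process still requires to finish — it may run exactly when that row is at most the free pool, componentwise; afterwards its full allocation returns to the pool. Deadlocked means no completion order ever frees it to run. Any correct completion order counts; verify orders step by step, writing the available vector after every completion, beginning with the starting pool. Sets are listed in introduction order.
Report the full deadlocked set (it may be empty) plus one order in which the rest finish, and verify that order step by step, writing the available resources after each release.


Deadlocked: J1, J6, J9 and J8.
Key observation: the pool after J7, J5 is (4, 4); every surviving request exceeds it in row locks, so progress ends there.
The rest can finish in the order J7, J5. Walking it through:
  pool = (2, 2)
  J7: need (2, 1) fits (2, 2); releases (0, 2), pool now (2, 4)
  J5: need (0, 3) fits (2, 4); releases (2, 0), pool now (4, 4)
The blocked processes can never fit:
  blocked: J1 wants (7, 5), pool (4, 4) — not enough index locks and row locks
  blocked: J6 wants (4, 7), pool (4, 4) — not enough row locks
  blocked: J9 wants (1, 7), pool (4, 4) — not enough row locks
  blocked: J8 wants (2, 7), pool (4, 4) — not enough row locks


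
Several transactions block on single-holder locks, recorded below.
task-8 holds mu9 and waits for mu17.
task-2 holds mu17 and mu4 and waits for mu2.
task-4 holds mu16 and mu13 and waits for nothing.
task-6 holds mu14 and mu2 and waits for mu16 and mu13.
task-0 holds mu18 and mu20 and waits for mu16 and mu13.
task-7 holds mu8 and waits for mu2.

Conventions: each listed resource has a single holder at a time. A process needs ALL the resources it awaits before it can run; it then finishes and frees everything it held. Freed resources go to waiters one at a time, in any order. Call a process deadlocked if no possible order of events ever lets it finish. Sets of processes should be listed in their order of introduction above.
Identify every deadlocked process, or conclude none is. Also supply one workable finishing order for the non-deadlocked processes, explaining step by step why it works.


No process is deadlocked.
Key observation: no waiting chain loops back on itself — every chain ends at a process that waits on nothing, so everyone eventually runs.
One completion order for the rest: task-4, task-0, task-6, task-7, task-2, task-8.
Verifying each step:
  task-4 waits on nothing -> runs at once and releases mu16 and mu13
  task-0 waits on mu16 and mu13 — all released -> runs and releases mu18 and mu20
  task-6 waits on mu16 and mu13 — all released -> runs and releases mu14 and mu2
  task-7 waits on mu2 — all released -> runs and releases mu8
  task-2 waits on mu2 — all released -> runs and releases mu17 and mu4
  task-8 waits on mu17 — all released -> runs and releases mu9


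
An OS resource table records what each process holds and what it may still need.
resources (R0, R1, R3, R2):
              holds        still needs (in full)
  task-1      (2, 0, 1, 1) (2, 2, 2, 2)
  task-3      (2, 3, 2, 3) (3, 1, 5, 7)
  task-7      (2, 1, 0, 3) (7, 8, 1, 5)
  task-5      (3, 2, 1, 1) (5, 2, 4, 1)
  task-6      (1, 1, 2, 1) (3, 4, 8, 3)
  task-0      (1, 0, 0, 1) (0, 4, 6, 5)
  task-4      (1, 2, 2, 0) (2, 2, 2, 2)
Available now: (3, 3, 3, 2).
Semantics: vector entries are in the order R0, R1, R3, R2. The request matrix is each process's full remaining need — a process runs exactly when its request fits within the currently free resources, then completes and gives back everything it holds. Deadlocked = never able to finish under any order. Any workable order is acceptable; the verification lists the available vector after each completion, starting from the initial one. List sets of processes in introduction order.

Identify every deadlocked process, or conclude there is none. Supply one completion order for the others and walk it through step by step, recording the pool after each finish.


The deadlocked set is task-3, task-7, task-6 and task-0.
Key observation: after task-1, task-4, task-5 the pool peaks at (9, 7, 7, 4), and each blocked process is short somewhere: task-3 on R2; task-7 on R1, R2; task-6 on R3; task-0 on R2.
One completion order for the rest: task-1, task-4, task-5. Walking it through:
  pool = (3, 3, 3, 2)
  run task-1 (needs (2, 2, 2, 2), free (3, 3, 3, 2)); after release of (2, 0, 1, 1) the pool is (5, 3, 4, 3)
  run task-4 (needs (2, 2, 2, 2), free (5, 3, 4, 3)); after release of (1, 2, 2, 0) the pool is (6, 5, 6, 3)
  run task-5 (needs (5, 2, 4, 1), free (6, 5, 6, 3)); after release of (3, 2, 1, 1) the pool is (9, 7, 7, 4)
The stuck group stays short no matter what:
  task-3 cannot run: need (3, 1, 5, 7) vs free (9, 7, 7, 4) (insufficient R2)
  task-7 cannot run: need (7, 8, 1, 5) vs free (9, 7, 7, 4) (insufficient R1 and R2)
  task-6 cannot run: need (3, 4, 8, 3) vs free (9, 7, 7, 4) (insufficient R3)
  task-0 cannot run: need (0, 4, 6, 5) vs free (9, 7, 7, 4) (insufficient R2)


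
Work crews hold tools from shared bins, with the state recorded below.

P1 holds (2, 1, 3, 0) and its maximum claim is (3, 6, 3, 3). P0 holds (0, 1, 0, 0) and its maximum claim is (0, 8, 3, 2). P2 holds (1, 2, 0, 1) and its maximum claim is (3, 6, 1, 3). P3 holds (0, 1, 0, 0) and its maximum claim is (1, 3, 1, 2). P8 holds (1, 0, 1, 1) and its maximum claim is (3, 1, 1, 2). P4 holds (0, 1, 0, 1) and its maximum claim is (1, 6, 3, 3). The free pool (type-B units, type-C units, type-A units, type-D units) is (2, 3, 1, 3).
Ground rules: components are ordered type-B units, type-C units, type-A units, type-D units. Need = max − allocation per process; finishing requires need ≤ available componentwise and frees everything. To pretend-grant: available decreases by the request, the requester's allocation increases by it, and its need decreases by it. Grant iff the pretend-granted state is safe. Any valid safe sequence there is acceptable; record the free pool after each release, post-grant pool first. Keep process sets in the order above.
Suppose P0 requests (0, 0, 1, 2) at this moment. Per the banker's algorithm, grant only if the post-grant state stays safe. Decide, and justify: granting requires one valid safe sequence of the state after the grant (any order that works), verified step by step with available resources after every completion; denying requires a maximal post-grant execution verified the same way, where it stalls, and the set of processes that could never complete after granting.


GRANT. The post-grant state is safe; one safe sequence: P8, P3, P2, P1, P0, P4.
Key observation: post-grant, (2, 3, 0, 1) remains, and an order beginning with P8 completes everyone.
Check on the post-grant state, step by step:
  pool = (2, 3, 0, 1)
  P8 needs (2, 1, 0, 1) <= (2, 3, 0, 1) -> finishes; pool += (1, 0, 1, 1) = (3, 3, 1, 2)
  P3 needs (1, 2, 1, 2) <= (3, 3, 1, 2) -> finishes; pool += (0, 1, 0, 0) = (3, 4, 1, 2)
  P2 needs (2, 4, 1, 2) <= (3, 4, 1, 2) -> finishes; pool += (1, 2, 0, 1) = (4, 6, 1, 3)
  P1 needs (1, 5, 0, 3) <= (4, 6, 1, 3) -> finishes; pool += (2, 1, 3, 0) = (6, 7, 4, 3)
  P0 needs (0, 7, 2, 0) <= (6, 7, 4, 3) -> finishes; pool += (0, 1, 1, 2) = (6, 8, 5, 5)
  P4 needs (1, 5, 3, 2) <= (6, 8, 5, 5) -> finishes; pool += (0, 1, 0, 1) = (6, 9, 5, 6)


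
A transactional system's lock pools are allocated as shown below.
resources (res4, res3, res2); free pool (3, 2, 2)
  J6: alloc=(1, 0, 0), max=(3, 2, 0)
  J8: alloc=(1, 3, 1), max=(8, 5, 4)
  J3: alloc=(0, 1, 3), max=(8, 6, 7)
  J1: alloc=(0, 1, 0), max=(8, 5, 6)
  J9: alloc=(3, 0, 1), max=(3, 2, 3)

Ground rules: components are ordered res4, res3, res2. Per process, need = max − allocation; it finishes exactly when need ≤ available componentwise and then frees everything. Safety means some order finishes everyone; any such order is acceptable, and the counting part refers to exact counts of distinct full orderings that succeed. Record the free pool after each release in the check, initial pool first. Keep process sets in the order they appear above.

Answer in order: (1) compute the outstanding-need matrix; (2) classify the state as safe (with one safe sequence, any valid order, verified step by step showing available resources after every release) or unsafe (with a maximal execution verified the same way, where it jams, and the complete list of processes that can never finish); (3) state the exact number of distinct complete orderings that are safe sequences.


(1) Outstanding need per process (order res4, res3, res2):
  J6: (2, 2, 0)
  J8: (7, 2, 3)
  J3: (8, 5, 4)
  J1: (8, 4, 6)
  J9: (0, 2, 2)
(2) SAFE. One safe sequence: J6, J9, J8, J3, J1.
Key observation: the order's first zero-slack moment is J6 ((2, 2, 0) needed, (3, 2, 2) free — a requested resource with nothing to spare).
Step-by-step check:
  pool = (3, 2, 2)
  J6 needs (2, 2, 0) <= (3, 2, 2) -> finishes; pool += (1, 0, 0) = (4, 2, 2)
  J9 needs (0, 2, 2) <= (4, 2, 2) -> finishes; pool += (3, 0, 1) = (7, 2, 3)
  J8 needs (7, 2, 3) <= (7, 2, 3) -> finishes; pool += (1, 3, 1) = (8, 5, 4)
  J3 needs (8, 5, 4) <= (8, 5, 4) -> finishes; pool += (0, 1, 3) = (8, 6, 7)
  J1 needs (8, 4, 6) <= (8, 6, 7) -> finishes; pool += (0, 1, 0) = (8, 7, 7)
(3) Exactly 2 of the possible complete orderings are safe sequences.


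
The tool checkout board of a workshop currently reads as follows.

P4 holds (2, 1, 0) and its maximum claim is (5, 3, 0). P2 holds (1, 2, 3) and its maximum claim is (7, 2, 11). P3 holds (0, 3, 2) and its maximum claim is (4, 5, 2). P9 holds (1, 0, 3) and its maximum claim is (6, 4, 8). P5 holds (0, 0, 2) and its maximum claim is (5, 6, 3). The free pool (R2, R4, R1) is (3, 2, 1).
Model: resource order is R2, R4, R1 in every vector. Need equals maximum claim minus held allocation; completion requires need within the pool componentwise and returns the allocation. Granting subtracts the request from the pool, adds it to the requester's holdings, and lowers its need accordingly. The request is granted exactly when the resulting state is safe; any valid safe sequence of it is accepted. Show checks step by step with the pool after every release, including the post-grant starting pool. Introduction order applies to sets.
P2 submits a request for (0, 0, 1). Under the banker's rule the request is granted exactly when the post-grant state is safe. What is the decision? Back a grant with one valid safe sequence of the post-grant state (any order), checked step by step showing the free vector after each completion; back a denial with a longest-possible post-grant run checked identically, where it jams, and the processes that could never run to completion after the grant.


DENY — the pretend-granted state is unsafe.
Key observation: once P4, P3, P5 finish, the pool peaks at (5, 6, 4) — and every remaining process still needs more R1 than that.
Pretend the grant happened; the run P4, P3, P5 goes as far as possible. Step-by-step check:
  pool = (3, 2, 0)
  run P4 (needs (3, 2, 0), free (3, 2, 0)); after release of (2, 1, 0) the pool is (5, 3, 0)
  run P3 (needs (4, 2, 0), free (5, 3, 0)); after release of (0, 3, 2) the pool is (5, 6, 2)
  run P5 (needs (5, 6, 1), free (5, 6, 2)); after release of (0, 0, 2) the pool is (5, 6, 4)
  P2 cannot run: need (6, 0, 7) vs free (5, 6, 4) (insufficient R2 and R1)
  P9 cannot run: need (5, 4, 5) vs free (5, 6, 4) (insufficient R1)
Post-grant, the permanently blocked set is P2 and P9.


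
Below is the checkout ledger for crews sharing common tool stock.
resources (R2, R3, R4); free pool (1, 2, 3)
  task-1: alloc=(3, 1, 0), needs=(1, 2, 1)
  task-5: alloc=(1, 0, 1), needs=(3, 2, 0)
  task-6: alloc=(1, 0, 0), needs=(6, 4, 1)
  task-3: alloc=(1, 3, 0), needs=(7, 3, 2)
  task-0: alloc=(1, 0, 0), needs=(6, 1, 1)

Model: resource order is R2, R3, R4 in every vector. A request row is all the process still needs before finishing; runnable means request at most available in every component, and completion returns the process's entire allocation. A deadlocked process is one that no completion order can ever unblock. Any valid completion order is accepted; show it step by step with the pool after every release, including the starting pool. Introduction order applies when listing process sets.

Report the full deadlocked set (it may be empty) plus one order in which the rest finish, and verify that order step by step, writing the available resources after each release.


Deadlocked set: task-6, task-3 and task-0.
Key observation: once task-1, task-5 finish, the pool peaks at (5, 3, 4) — and every remaining process still needs more R2 than that.
A valid finishing order for the others: task-1, task-5. Verifying each step:
  pool = (1, 2, 3)
  run task-1 (needs (1, 2, 1), free (1, 2, 3)); after release of (3, 1, 0) the pool is (4, 3, 3)
  run task-5 (needs (3, 2, 0), free (4, 3, 3)); after release of (1, 0, 1) the pool is (5, 3, 4)
The stuck group stays short no matter what:
  task-6 still needs (6, 4, 1) but only (5, 3, 4) is free — short on R2 and R3
  task-3 still needs (7, 3, 2) but only (5, 3, 4) is free — short on R2
  task-0 still needs (6, 1, 1) but only (5, 3, 4) is free — short on R2


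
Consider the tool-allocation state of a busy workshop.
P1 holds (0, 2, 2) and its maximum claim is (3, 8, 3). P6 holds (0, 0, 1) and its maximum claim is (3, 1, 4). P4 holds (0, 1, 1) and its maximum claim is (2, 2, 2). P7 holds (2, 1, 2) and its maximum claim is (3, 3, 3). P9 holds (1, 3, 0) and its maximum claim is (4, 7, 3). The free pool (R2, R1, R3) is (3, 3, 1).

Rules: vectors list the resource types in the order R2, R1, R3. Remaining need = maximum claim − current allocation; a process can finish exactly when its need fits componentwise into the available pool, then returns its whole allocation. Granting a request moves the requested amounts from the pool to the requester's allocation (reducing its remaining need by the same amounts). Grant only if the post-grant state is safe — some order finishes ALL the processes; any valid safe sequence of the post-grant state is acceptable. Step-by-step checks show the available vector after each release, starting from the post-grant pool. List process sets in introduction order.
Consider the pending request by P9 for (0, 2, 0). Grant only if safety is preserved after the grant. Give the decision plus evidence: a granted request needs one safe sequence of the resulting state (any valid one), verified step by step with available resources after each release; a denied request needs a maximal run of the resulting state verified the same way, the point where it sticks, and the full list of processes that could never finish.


GRANT — the state after the grant stays safe, e.g. via P4, P7, P6, P9, P1.
Key observation: the grant leaves (3, 1, 1) free — enough for P4, whose release restarts the cascade.
Step-by-step check of the post-grant state:
  pool = (3, 1, 1)
  P4 needs (2, 1, 1) <= (3, 1, 1) -> finishes; pool += (0, 1, 1) = (3, 2, 2)
  P7 needs (1, 2, 1) <= (3, 2, 2) -> finishes; pool += (2, 1, 2) = (5, 3, 4)
  P6 needs (3, 1, 3) <= (5, 3, 4) -> finishes; pool += (0, 0, 1) = (5, 3, 5)
  P9 needs (3, 2, 3) <= (5, 3, 5) -> finishes; pool += (1, 5, 0) = (6, 8, 5)
  P1 needs (3, 6, 1) <= (6, 8, 5) -> finishes; pool += (0, 2, 2) = (6, 10, 7)


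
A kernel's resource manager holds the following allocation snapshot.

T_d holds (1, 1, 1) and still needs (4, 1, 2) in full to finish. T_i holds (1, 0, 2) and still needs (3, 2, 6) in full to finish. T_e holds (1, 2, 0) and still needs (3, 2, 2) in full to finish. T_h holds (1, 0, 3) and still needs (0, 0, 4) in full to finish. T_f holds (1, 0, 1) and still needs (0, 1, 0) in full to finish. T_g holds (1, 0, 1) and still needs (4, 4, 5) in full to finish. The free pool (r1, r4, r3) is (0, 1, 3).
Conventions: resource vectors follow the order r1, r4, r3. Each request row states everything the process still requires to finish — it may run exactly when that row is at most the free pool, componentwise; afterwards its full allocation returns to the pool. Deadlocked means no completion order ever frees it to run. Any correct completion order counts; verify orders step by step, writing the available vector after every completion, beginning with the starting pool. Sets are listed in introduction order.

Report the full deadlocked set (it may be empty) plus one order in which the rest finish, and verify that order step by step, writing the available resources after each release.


Deadlocked: T_d, T_i, T_e and T_g.
Key observation: r1 is the bottleneck — with T_f, T_h done the pool holds (2, 1, 7), short of every remaining need.
One completion order for the rest: T_f, T_h. Verifying each step:
  pool = (0, 1, 3)
  run T_f (needs (0, 1, 0), free (0, 1, 3)); after release of (1, 0, 1) the pool is (1, 1, 4)
  run T_h (needs (0, 0, 4), free (1, 1, 4)); after release of (1, 0, 3) the pool is (2, 1, 7)
The blocked processes can never fit:
  T_d still needs (4, 1, 2) but only (2, 1, 7) is free — short on r1
  T_i still needs (3, 2, 6) but only (2, 1, 7) is free — short on r1 and r4
  T_e still needs (3, 2, 2) but only (2, 1, 7) is free — short on r1 and r4
  T_g still needs (4, 4, 5) but only (2, 1, 7) is free — short on r1 and r4


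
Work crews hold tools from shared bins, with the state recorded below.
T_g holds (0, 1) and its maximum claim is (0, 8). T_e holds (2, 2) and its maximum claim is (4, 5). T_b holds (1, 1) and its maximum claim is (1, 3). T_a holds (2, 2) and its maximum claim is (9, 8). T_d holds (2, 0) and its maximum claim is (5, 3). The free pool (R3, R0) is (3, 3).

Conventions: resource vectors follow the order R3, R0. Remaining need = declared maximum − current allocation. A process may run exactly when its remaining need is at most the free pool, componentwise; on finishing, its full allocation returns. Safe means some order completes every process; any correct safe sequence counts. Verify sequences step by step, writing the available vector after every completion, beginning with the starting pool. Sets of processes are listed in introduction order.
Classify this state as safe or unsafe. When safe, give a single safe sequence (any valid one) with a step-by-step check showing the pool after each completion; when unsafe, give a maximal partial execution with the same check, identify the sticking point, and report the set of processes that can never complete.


SAFE. One safe sequence: T_b, T_d, T_e, T_a, T_g.
Key observation: at T_a the run first touches a limit — (7, 6) against (8, 6), exact on a resource it actually requests.
Verifying each step:
  pool = (3, 3)
  run T_b (needs (0, 2), free (3, 3)); after release of (1, 1) the pool is (4, 4)
  run T_d (needs (3, 3), free (4, 4)); after release of (2, 0) the pool is (6, 4)
  run T_e (needs (2, 3), free (6, 4)); after release of (2, 2) the pool is (8, 6)
  run T_a (needs (7, 6), free (8, 6)); after release of (2, 2) the pool is (10, 8)
  run T_g (needs (0, 7), free (10, 8)); after release of (0, 1) the pool is (10, 9)
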